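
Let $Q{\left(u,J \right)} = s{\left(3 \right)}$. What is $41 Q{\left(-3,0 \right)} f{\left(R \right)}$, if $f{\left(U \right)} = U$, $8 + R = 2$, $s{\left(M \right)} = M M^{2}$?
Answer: $-6642$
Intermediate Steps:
$s{\left(M \right)} = M^{3}$
$Q{\left(u,J \right)} = 27$ ($Q{\left(u,J \right)} = 3^{3} = 27$)
$R = -6$ ($R = -8 + 2 = -6$)
$41 Q{\left(-3,0 \right)} f{\left(R \right)} = 41 \cdot 27 \left(-6\right) = 1107 \left(-6\right) = -6642$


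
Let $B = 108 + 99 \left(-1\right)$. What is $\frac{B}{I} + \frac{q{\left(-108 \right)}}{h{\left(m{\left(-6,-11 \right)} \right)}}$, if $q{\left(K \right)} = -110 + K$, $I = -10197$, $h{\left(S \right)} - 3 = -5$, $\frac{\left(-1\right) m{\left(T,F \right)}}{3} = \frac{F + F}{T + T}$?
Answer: $\frac{123496}{1133} \approx 109.0$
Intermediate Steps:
$m{\left(T,F \right)} = - \frac{3 F}{T}$ ($m{\left(T,F \right)} = - 3 \frac{F + F}{T + T} = - 3 \frac{2 F}{2 T} = - 3 \cdot 2 F \frac{1}{2 T} = - 3 \frac{F}{T} = - \frac{3 F}{T}$)
$h{\left(S \right)} = -2$ ($h{\left(S \right)} = 3 - 5 = -2$)
$B = 9$ ($B = 108 - 99 = 9$)
$\frac{B}{I} + \frac{q{\left(-108 \right)}}{h{\left(m{\left(-6,-11 \right)} \right)}} = \frac{9}{-10197} + \frac{-110 - 108}{-2} = 9 \left(- \frac{1}{10197}\right) - -109 = - \frac{1}{1133} + 109 = \frac{123496}{1133}$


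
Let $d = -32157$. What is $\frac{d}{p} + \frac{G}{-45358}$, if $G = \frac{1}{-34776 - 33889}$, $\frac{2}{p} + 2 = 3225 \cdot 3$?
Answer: $- \frac{242195485210238317}{1557253535} \approx -1.5553 \cdot 10^{8}$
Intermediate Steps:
$p = \frac{2}{9673}$ ($p = \frac{2}{-2 + 3225 \cdot 3} = \frac{2}{-2 + 9675} = \frac{2}{9673} \approx 0.00020676$)
$G = - \frac{1}{68665}$ ($G = \frac{1}{-68665} = - \frac{1}{68665} \approx -1.4563 \cdot 10^{-5}$)
$\frac{d}{p} + \frac{G}{-45358} = - \frac{32157}{\frac{2}{9673}} - \frac{1}{68665 \left(-45358\right)} = \left(-32157\right) \frac{9673}{2} - - \frac{1}{3114507070} = - \frac{311054661}{2} + \frac{1}{3114507070} = - \frac{242195485210238317}{1557253535}$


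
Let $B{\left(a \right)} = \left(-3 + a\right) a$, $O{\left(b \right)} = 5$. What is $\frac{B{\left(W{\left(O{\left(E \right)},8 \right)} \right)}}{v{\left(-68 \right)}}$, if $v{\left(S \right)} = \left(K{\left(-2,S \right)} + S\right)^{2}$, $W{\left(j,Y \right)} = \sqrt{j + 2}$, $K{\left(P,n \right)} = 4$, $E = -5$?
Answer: $\frac{7}{4096} - \frac{3 \sqrt{7}}{4096} \approx -0.00022882$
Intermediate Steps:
$W{\left(j,Y \right)} = \sqrt{2 + j}$
$B{\left(a \right)} = a \left(-3 + a\right)$
$v{\left(S \right)} = \left(4 + S\right)^{2}$
$\frac{B{\left(W{\left(O{\left(E \right)},8 \right)} \right)}}{v{\left(-68 \right)}} = \frac{\sqrt{2 + 5} \left(-3 + \sqrt{2 + 5}\right)}{\left(4 - 68\right)^{2}} = \frac{\sqrt{7} \left(-3 + \sqrt{7}\right)}{\left(-64\right)^{2}} = \frac{\sqrt{7} \left(-3 + \sqrt{7}\right)}{4096}$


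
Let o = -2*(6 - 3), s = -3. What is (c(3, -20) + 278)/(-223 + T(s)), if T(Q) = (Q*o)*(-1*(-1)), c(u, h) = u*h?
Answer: -218/205 ≈ -1.0634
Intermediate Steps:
c(u, h) = h*u
o = -6 (o = -2*3 = -6)
T(Q) = -6*Q (T(Q) = (Q*(-6))*(-1*(-1)) = -6*Q*1 = -6*Q)
(c(3, -20) + 278)/(-223 + T(s)) = (-20*3 + 278)/(-223 - 6*(-3)) = (-60 + 278)/(-223 + 18) = 218/(-205) = 218*(-1/205) = -218/205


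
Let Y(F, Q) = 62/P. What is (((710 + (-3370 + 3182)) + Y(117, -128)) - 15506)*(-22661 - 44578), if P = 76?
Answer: 38283264279/38 ≈ 1.0075e+9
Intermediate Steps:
Y(F, Q) = 31/38 (Y(F, Q) = 62/76 = 62*(1/76) = 31/38)
(((710 + (-3370 + 3182)) + Y(117, -128)) - 15506)*(-22661 - 44578) = (((710 + (-3370 + 3182)) + 31/38) - 15506)*(-22661 - 44578) = (((710 - 188) + 31/38) - 15506)*(-67239) = ((522 + 31/38) - 15506)*(-67239) = (19867/38 - 15506)*(-67239) = -569361/38*(-67239) = 38283264279/38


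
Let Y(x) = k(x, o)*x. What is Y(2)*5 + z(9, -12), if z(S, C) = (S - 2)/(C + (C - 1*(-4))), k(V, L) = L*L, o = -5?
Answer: 4993/20 ≈ 249.65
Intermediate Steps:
k(V, L) = L²
z(S, C) = (-2 + S)/(4 + 2*C) (z(S, C) = (-2 + S)/(C + (C + 4)) = (-2 + S)/(C + (4 + C)) = (-2 + S)/(4 + 2*C))
Y(x) = 25*x (Y(x) = (-5)²*x = 25*x)
Y(2)*5 + z(9, -12) = (25*2)*5 + (-2 + 9)/(2*(2 - 12)) = 50*5 + (½)*7/(-10) = 250 + (½)*(-⅒)*7 = 250 - 7/20 = 4993/20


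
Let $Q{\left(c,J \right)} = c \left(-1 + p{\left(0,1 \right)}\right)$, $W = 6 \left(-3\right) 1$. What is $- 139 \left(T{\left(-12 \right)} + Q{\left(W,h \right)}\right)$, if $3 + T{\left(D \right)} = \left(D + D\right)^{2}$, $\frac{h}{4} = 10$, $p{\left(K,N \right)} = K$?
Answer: $-82149$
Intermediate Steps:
$h = 40$ ($h = 4 \cdot 10 = 40$)
$T{\left(D \right)} = -3 + 4 D^{2}$ ($T{\left(D \right)} = -3 + \left(D + D\right)^{2} = -3 + \left(2 D\right)^{2} = -3 + 4 D^{2}$)
$W = -18$ ($W = \left(-18\right) 1 = -18$)
$Q{\left(c,J \right)} = - c$ ($Q{\left(c,J \right)} = c \left(-1 + 0\right) = c \left(-1\right) = - c$)
$- 139 \left(T{\left(-12 \right)} + Q{\left(W,h \right)}\right) = - 139 \left(\left(-3 + 4 \left(-12\right)^{2}\right) - -18\right) = - 139 \left(\left(-3 + 4 \cdot 144\right) + 18\right) = - 139 \left(\left(-3 + 576\right) + 18\right) = - 139 \left(573 + 18\right) = \left(-139\right) 591 = -82149$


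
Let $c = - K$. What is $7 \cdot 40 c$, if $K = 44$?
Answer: $-12320$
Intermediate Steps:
$c = -44$ ($c = \left(-1\right) 44 = -44$)
$7 \cdot 40 c = 7 \cdot 40 \left(-44\right) = 280 \left(-44\right) = -12320$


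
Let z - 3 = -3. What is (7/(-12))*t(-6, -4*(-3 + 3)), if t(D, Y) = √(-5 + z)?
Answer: -7*I*√5/12 ≈ -1.3044*I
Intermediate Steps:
z = 0 (z = 3 - 3 = 0)
t(D, Y) = I*√5 (t(D, Y) = √(-5 + 0) = √(-5) = I*√5)
(7/(-12))*t(-6, -4*(-3 + 3)) = (7/(-12))*(I*√5) = (7*(-1/12))*(I*√5) = -7*I*√5/12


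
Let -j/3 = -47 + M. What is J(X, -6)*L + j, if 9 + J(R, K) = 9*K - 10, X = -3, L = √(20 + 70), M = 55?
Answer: -24 - 219*√10 ≈ -716.54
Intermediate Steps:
L = 3*√10 (L = √90 = 3*√10 ≈ 9.4868)
J(R, K) = -19 + 9*K (J(R, K) = -9 + (9*K - 10) = -9 + (-10 + 9*K) = -19 + 9*K)
j = -24 (j = -3*(-47 + 55) = -3*8 = -24)
J(X, -6)*L + j = (-19 + 9*(-6))*(3*√10) - 24 = (-19 - 54)*(3*√10) - 24 = -219*√10 - 24 = -24 - 219*√10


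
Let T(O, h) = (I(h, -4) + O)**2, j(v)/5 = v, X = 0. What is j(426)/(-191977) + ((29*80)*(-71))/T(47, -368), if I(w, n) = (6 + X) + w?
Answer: -6366760138/3809783565 ≈ -1.6712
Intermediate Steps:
j(v) = 5*v
I(w, n) = 6 + w (I(w, n) = (6 + 0) + w = 6 + w)
T(O, h) = (6 + O + h)**2 (T(O, h) = ((6 + h) + O)**2 = (6 + O + h)**2)
j(426)/(-191977) + ((29*80)*(-71))/T(47, -368) = (5*426)/(-191977) + ((29*80)*(-71))/((6 + 47 - 368)**2) = 2130*(-1/191977) + (2320*(-71))/((-315)**2) = -2130/191977 - 164720/99225 = -2130/191977 - 164720*1/99225 = -2130/191977 - 32944/19845 = -6366760138/3809783565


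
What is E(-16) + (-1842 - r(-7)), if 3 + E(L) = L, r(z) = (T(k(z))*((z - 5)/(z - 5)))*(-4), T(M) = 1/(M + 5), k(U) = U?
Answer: -1863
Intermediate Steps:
T(M) = 1/(5 + M)
r(z) = -4/(5 + z) (r(z) = (((z - 5)/(z - 5))/(5 + z))*(-4) = (((-5 + z)/(-5 + z))/(5 + z))*(-4) = (1/(5 + z))*(-4) = -4/(5 + z))
E(L) = -3 + L
E(-16) + (-1842 - r(-7)) = (-3 - 16) + (-1842 - (-4)/(5 - 7)) = -19 + (-1842 - (-4)/(-2)) = -19 + (-1842 - (-4)*(-1)/2) = -19 + (-1842 - 1*2) = -19 + (-1842 - 2) = -19 - 1844 = -1863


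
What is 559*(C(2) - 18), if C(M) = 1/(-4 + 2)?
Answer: -20683/2 ≈ -10342.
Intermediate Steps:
C(M) = -1/2 (C(M) = 1/(-2) = -1/2)
559*(C(2) - 18) = 559*(-1/2 - 18) = 559*(-37/2) = -20683/2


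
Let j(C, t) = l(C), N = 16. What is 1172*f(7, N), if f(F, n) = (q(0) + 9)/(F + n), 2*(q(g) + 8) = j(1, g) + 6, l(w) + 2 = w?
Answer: 4102/23 ≈ 178.35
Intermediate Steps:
l(w) = -2 + w
j(C, t) = -2 + C
q(g) = -11/2 (q(g) = -8 + ((-2 + 1) + 6)/2 = -8 + (-1 + 6)/2 = -8 + (½)*5 = -8 + 5/2 = -11/2)
f(F, n) = 7/(2*(F + n)) (f(F, n) = (-11/2 + 9)/(F + n) = 7/(2*(F + n)))
1172*f(7, N) = 1172*(7/(2*(7 + 16))) = 1172*((7/2)/23) = 1172*((7/2)*(1/23)) = 1172*(7/46) = 4102/23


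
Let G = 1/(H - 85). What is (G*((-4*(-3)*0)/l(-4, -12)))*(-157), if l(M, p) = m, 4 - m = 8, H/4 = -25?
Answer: 0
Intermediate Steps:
H = -100 (H = 4*(-25) = -100)
m = -4 (m = 4 - 1*8 = 4 - 8 = -4)
l(M, p) = -4
G = -1/185 (G = 1/(-100 - 85) = 1/(-185) = -1/185 ≈ -0.0054054)
(G*((-4*(-3)*0)/l(-4, -12)))*(-157) = --4*(-3)*0/(185*(-4))*(-157) = -12*0*(-1)/(185*4)*(-157) = -0*(-1)/4*(-157) = -1/185*0*(-157) = 0*(-157) = 0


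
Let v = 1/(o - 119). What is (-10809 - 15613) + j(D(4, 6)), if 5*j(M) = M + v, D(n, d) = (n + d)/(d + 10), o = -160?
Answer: -294868133/11160 ≈ -26422.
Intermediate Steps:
D(n, d) = (d + n)/(10 + d)
v = -1/279 (v = 1/(-160 - 119) = 1/(-279) = -1/279 ≈ -0.0035842)
j(M) = -1/1395 + M/5 (j(M) = (M - 1/279)/5 = (-1/279 + M)/5 = -1/1395 + M/5)
(-10809 - 15613) + j(D(4, 6)) = (-10809 - 15613) + (-1/1395 + ((6 + 4)/(10 + 6))/5) = -26422 + (-1/1395 + (10/16)/5) = -26422 + (-1/1395 + ((1/16)*10)/5) = -26422 + (-1/1395 + (⅕)*(5/8)) = -26422 + (-1/1395 + ⅛) = -26422 + 1387/11160 = -294868133/11160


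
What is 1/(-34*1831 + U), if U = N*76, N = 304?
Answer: -1/39150 ≈ -2.5543e-5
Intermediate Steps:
U = 23104 (U = 304*76 = 23104)
1/(-34*1831 + U) = 1/(-34*1831 + 23104) = 1/(-62254 + 23104) = 1/(-39150) = -1/39150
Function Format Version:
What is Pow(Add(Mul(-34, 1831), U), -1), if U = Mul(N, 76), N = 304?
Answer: Rational(-1, 39150) ≈ -2.5543e-5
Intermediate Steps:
U = 23104 (U = Mul(304, 76) = 23104)
Pow(Add(Mul(-34, 1831), U), -1) = Pow(Add(Mul(-34, 1831), 23104), -1) = Pow(Add(-62254, 23104), -1) = Pow(-39150, -1) = Rational(-1, 39150)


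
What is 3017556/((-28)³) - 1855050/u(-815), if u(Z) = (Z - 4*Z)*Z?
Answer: -19907621149/145810672 ≈ -136.53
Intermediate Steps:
u(Z) = -3*Z² (u(Z) = (-3*Z)*Z = -3*Z²)
3017556/((-28)³) - 1855050/u(-815) = 3017556/((-28)³) - 1855050/((-3*(-815)²)) = 3017556/(-21952) - 1855050/((-3*664225)) = 3017556*(-1/21952) - 1855050/(-1992675) = -754389/5488 - 1855050*(-1/1992675) = -754389/5488 + 24734/26569 = -19907621149/145810672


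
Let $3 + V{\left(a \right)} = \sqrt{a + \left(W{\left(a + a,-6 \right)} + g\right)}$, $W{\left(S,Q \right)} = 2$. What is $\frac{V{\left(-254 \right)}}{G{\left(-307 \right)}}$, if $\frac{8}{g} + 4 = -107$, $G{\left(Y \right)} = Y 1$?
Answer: $\frac{3}{307} - \frac{2 i \sqrt{776445}}{34077} \approx 0.009772 - 0.051716 i$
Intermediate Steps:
$G{\left(Y \right)} = Y$
$g = - \frac{8}{111}$ ($g = \frac{8}{-4 - 107} = \frac{8}{-111} = 8 \left(- \frac{1}{111}\right) = - \frac{8}{111} \approx -0.072072$)
$V{\left(a \right)} = -3 + \sqrt{\frac{214}{111} + a}$ ($V{\left(a \right)} = -3 + \sqrt{a + \left(2 - \frac{8}{111}\right)} = -3 + \sqrt{a + \frac{214}{111}} = -3 + \sqrt{\frac{214}{111} + a}$)
$\frac{V{\left(-254 \right)}}{G{\left(-307 \right)}} = \frac{-3 + \frac{\sqrt{23754 + 12321 \left(-254\right)}}{111}}{-307} = \left(-3 + \frac{\sqrt{23754 - 3129534}}{111}\right) \left(- \frac{1}{307}\right) = \left(-3 + \frac{\sqrt{-3105780}}{111}\right) \left(- \frac{1}{307}\right) = \left(-3 + \frac{2 i \sqrt{776445}}{111}\right) \left(- \frac{1}{307}\right) = \frac{3}{307} - \frac{2 i \sqrt{776445}}{34077}$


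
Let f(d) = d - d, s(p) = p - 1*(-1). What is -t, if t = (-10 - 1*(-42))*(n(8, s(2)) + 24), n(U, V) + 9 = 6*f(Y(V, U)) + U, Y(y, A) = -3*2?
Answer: -736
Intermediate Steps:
s(p) = 1 + p (s(p) = p + 1 = 1 + p)
Y(y, A) = -6
f(d) = 0
n(U, V) = -9 + U (n(U, V) = -9 + (6*0 + U) = -9 + (0 + U) = -9 + U)
t = 736 (t = (-10 - 1*(-42))*((-9 + 8) + 24) = (-10 + 42)*(-1 + 24) = 32*23 = 736)
-t = -1*736 = -736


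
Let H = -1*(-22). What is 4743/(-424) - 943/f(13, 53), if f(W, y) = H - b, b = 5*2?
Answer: -114187/1272 ≈ -89.770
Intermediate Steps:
b = 10
H = 22
f(W, y) = 12 (f(W, y) = 22 - 1*10 = 22 - 10 = 12)
4743/(-424) - 943/f(13, 53) = 4743/(-424) - 943/12 = 4743*(-1/424) - 943*1/12 = -4743/424 - 943/12 = -114187/1272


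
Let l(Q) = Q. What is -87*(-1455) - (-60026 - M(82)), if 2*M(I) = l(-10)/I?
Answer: 15302097/82 ≈ 1.8661e+5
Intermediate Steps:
M(I) = -5/I (M(I) = (-10/I)/2 = -5/I)
-87*(-1455) - (-60026 - M(82)) = -87*(-1455) - (-60026 - (-5)/82) = 126585 - (-60026 - (-5)/82) = 126585 - (-60026 - 1*(-5/82)) = 126585 - (-60026 + 5/82) = 126585 - 1*(-4922127/82) = 126585 + 4922127/82 = 15302097/82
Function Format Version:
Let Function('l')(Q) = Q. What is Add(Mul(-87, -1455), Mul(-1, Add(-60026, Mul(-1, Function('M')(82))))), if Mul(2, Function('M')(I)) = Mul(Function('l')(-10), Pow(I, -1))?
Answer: Rational(15302097, 82) ≈ 1.8661e+5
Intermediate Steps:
Function('M')(I) = Mul(-5, Pow(I, -1)) (Function('M')(I) = Mul(Rational(1, 2), Mul(-10, Pow(I, -1))) = Mul(-5, Pow(I, -1)))
Add(Mul(-87, -1455), Mul(-1, Add(-60026, Mul(-1, Function('M')(82))))) = Add(Mul(-87, -1455), Mul(-1, Add(-60026, Mul(-1, Mul(-5, Pow(82, -1)))))) = Add(126585, Mul(-1, Add(-60026, Mul(-1, Mul(-5, Rational(1, 82)))))) = Add(126585, Mul(-1, Add(-60026, Mul(-1, Rational(-5, 82))))) = Add(126585, Mul(-1, Add(-60026, Rational(5, 82)))) = Add(126585, Mul(-1, Rational(-4922127, 82))) = Add(126585, Rational(4922127, 82)) = Rational(15302097, 82)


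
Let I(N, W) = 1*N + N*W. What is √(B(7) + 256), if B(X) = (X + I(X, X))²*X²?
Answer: √194737 ≈ 441.29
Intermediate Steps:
I(N, W) = N + N*W
B(X) = X²*(X + X*(1 + X))² (B(X) = (X + X*(1 + X))²*X² = X²*(X + X*(1 + X))²)
√(B(7) + 256) = √(7⁴*(2 + 7)² + 256) = √(2401*9² + 256) = √(2401*81 + 256) = √(194481 + 256) = √194737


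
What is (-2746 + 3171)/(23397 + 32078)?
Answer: 17/2219 ≈ 0.0076611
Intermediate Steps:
(-2746 + 3171)/(23397 + 32078) = 425/55475 = 425*(1/55475) = 17/2219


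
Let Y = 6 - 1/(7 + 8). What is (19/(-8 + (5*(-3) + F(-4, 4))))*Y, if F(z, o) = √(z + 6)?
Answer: -38893/7905 - 1691*√2/7905 ≈ -5.2226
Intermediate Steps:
F(z, o) = √(6 + z)
Y = 89/15 (Y = 6 - 1/15 = 89/15 ≈ 5.9333)
(19/(-8 + (5*(-3) + F(-4, 4))))*Y = (19/(-8 + (5*(-3) + √(6 - 4))))*(89/15) = (19/(-8 + (-15 + √2)))*(89/15) = (19/(-23 + √2))*(89/15) = 1691/(15*(-23 + √2))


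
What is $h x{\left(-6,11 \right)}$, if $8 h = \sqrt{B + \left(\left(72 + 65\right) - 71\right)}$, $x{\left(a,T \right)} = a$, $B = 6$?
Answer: $- \frac{9 \sqrt{2}}{2} \approx -6.364$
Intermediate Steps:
$h = \frac{3 \sqrt{2}}{4}$ ($h = \frac{\sqrt{6 + \left(\left(72 + 65\right) - 71\right)}}{8} = \frac{\sqrt{6 + \left(137 - 71\right)}}{8} = \frac{\sqrt{6 + 66}}{8} = \frac{\sqrt{72}}{8} = \frac{6 \sqrt{2}}{8} = \frac{3 \sqrt{2}}{4} \approx 1.0607$)
$h x{\left(-6,11 \right)} = \frac{3 \sqrt{2}}{4} \left(-6\right) = - \frac{9 \sqrt{2}}{2}$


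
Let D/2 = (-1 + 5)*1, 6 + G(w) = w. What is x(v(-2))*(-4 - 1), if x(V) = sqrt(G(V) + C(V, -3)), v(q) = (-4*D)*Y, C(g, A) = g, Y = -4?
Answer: -25*sqrt(10) ≈ -79.057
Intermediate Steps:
G(w) = -6 + w
D = 8 (D = 2*((-1 + 5)*1) = 2*(4*1) = 2*4 = 8)
v(q) = 128 (v(q) = -4*8*(-4) = -32*(-4) = 128)
x(V) = sqrt(-6 + 2*V) (x(V) = sqrt((-6 + V) + V) = sqrt(-6 + 2*V))
x(v(-2))*(-4 - 1) = sqrt(-6 + 2*128)*(-4 - 1) = sqrt(-6 + 256)*(-5) = sqrt(250)*(-5) = (5*sqrt(10))*(-5) = -25*sqrt(10)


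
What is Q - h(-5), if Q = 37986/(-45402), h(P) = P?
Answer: 31504/7567 ≈ 4.1633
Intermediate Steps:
Q = -6331/7567 (Q = 37986*(-1/45402) = -6331/7567 ≈ -0.83666)
Q - h(-5) = -6331/7567 - 1*(-5) = -6331/7567 + 5 = 31504/7567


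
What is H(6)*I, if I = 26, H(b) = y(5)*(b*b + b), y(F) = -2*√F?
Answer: -2184*√5 ≈ -4883.6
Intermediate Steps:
H(b) = -2*√5*(b + b²) (H(b) = (-2*√5)*(b*b + b) = (-2*√5)*(b² + b) = (-2*√5)*(b + b²) = -2*√5*(b + b²))
H(6)*I = -2*6*√5*(1 + 6)*26 = -2*6*√5*7*26 = -84*√5*26 = -2184*√5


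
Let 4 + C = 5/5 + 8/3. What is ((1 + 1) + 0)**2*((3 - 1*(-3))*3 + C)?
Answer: 212/3 ≈ 70.667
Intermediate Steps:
C = -1/3 (C = -4 + (5/5 + 8/3) = -4 + (5*(1/5) + 8*(1/3)) = -4 + (1 + 8/3) = -4 + 11/3 = -1/3 ≈ -0.33333)
((1 + 1) + 0)**2*((3 - 1*(-3))*3 + C) = ((1 + 1) + 0)**2*((3 - 1*(-3))*3 - 1/3) = (2 + 0)**2*((3 + 3)*3 - 1/3) = 2**2*(6*3 - 1/3) = 4*(18 - 1/3) = 4*(53/3) = 212/3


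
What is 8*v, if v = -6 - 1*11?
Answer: -136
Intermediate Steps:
v = -17 (v = -6 - 11 = -17)
8*v = 8*(-17) = -136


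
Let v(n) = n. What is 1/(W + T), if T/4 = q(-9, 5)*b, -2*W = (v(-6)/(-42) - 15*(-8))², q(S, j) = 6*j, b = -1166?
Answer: -98/14419441 ≈ -6.7964e-6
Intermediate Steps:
W = -707281/98 (W = -(-6/(-42) - 15*(-8))²/2 = -(-6*(-1/42) + 120)²/2 = -(⅐ + 120)²/2 = -(841/7)²/2 = -½*707281/49 = -707281/98 ≈ -7217.2)
T = -139920 (T = 4*((6*5)*(-1166)) = 4*(30*(-1166)) = 4*(-34980) = -139920)
1/(W + T) = 1/(-707281/98 - 139920) = 1/(-14419441/98) = -98/14419441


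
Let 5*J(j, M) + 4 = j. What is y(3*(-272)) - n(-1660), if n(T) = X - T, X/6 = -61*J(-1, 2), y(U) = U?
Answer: -2842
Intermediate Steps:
J(j, M) = -⅘ + j/5
X = 366 (X = 6*(-61*(-⅘ + (⅕)*(-1))) = 6*(-61*(-⅘ - ⅕)) = 6*(-61*(-1)) = 6*61 = 366)
n(T) = 366 - T
y(3*(-272)) - n(-1660) = 3*(-272) - (366 - 1*(-1660)) = -816 - (366 + 1660) = -816 - 1*2026 = -816 - 2026 = -2842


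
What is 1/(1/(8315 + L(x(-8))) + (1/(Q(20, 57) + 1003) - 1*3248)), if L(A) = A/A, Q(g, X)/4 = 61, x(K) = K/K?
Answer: -10370052/33681919333 ≈ -0.00030788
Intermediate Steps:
x(K) = 1
Q(g, X) = 244 (Q(g, X) = 4*61 = 244)
L(A) = 1
1/(1/(8315 + L(x(-8))) + (1/(Q(20, 57) + 1003) - 1*3248)) = 1/(1/(8315 + 1) + (1/(244 + 1003) - 1*3248)) = 1/(1/8316 + (1/1247 - 3248)) = 1/(1/8316 - 4050255/1247) = 1/(-33681919333/10370052) = -10370052/33681919333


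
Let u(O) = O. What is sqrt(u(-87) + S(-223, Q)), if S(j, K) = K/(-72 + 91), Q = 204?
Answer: 3*I*sqrt(3059)/19 ≈ 8.7329*I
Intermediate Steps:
S(j, K) = K/19
sqrt(u(-87) + S(-223, Q)) = sqrt(-87 + (1/19)*204) = sqrt(-87 + 204/19) = sqrt(-1449/19) = 3*I*sqrt(3059)/19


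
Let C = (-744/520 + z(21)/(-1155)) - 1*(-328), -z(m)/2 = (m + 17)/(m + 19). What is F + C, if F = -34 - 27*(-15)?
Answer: 104740267/150150 ≈ 697.57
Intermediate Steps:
z(m) = -2*(17 + m)/(19 + m) (z(m) = -2*(m + 17)/(m + 19) = -2*(17 + m)/(19 + m))
C = 49034617/150150 (C = (-744/520 + (2*(-17 - 1*21)/(19 + 21))/(-1155)) - 1*(-328) = (-744*1/520 + (2*(-17 - 21)/40)*(-1/1155)) + 328 = (-93/65 + (2*(1/40)*(-38))*(-1/1155)) + 328 = (-93/65 - 19/10*(-1/1155)) + 328 = (-93/65 + 19/11550) + 328 = -214583/150150 + 328 = 49034617/150150 ≈ 326.57)
F = 371 (F = -34 + 405 = 371)
F + C = 371 + 49034617/150150 = 104740267/150150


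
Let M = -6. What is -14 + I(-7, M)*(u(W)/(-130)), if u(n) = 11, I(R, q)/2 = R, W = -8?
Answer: -833/65 ≈ -12.815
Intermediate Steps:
I(R, q) = 2*R
-14 + I(-7, M)*(u(W)/(-130)) = -14 + (2*(-7))*(11/(-130)) = -14 - 154*(-1)/130 = -14 - 14*(-11/130) = -14 + 77/65 = -833/65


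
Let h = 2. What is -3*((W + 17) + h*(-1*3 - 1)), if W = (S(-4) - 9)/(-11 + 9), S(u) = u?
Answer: -93/2 ≈ -46.500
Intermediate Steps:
W = 13/2 (W = (-4 - 9)/(-11 + 9) = -13/(-2) = -13*(-½) = 13/2 ≈ 6.5000)
-3*((W + 17) + h*(-1*3 - 1)) = -3*((13/2 + 17) + 2*(-1*3 - 1)) = -3*(47/2 + 2*(-3 - 1)) = -3*(47/2 + 2*(-4)) = -3*(47/2 - 8) = -3*31/2 = -93/2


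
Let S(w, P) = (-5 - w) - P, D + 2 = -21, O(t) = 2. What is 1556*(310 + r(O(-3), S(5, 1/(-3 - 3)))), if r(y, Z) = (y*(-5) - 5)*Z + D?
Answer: 676082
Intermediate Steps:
D = -23 (D = -2 - 21 = -23)
S(w, P) = -5 - P - w
r(y, Z) = -23 + Z*(-5 - 5*y) (r(y, Z) = (y*(-5) - 5)*Z - 23 = (-5*y - 5)*Z - 23 = (-5 - 5*y)*Z - 23 = Z*(-5 - 5*y) - 23 = -23 + Z*(-5 - 5*y))
1556*(310 + r(O(-3), S(5, 1/(-3 - 3)))) = 1556*(310 + (-23 - 5*(-5 - 1/(-3 - 3) - 1*5) - 5*(-5 - 1/(-3 - 3) - 1*5)*2)) = 1556*(310 + (-23 - 5*(-5 - 1/(-6) - 5) - 5*(-5 - 1/(-6) - 5)*2)) = 1556*(310 + (-23 - 5*(-5 - 1*(-1/6) - 5) - 5*(-5 - 1*(-1/6) - 5)*2)) = 1556*(310 + (-23 - 5*(-5 + 1/6 - 5) - 5*(-5 + 1/6 - 5)*2)) = 1556*(310 + (-23 - 5*(-59/6) - 5*(-59/6)*2)) = 1556*(310 + (-23 + 295/6 + 295/3)) = 1556*(310 + 249/2) = 1556*(869/2) = 676082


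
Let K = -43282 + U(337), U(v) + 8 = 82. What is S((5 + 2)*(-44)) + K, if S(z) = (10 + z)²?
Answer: 45596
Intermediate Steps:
U(v) = 74 (U(v) = -8 + 82 = 74)
K = -43208 (K = -43282 + 74 = -43208)
S((5 + 2)*(-44)) + K = (10 + (5 + 2)*(-44))² - 43208 = (10 + 7*(-44))² - 43208 = (10 - 308)² - 43208 = (-298)² - 43208 = 88804 - 43208 = 45596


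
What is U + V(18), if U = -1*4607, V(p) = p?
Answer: -4589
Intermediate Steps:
U = -4607
U + V(18) = -4607 + 18 = -4589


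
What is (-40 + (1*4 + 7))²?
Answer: 841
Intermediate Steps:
(-40 + (1*4 + 7))² = (-40 + (4 + 7))² = (-40 + 11)² = (-29)² = 841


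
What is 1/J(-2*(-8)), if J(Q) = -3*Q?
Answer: -1/48 ≈ -0.020833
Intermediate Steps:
1/J(-2*(-8)) = 1/(-(-6)*(-8)) = 1/(-3*16) = 1/(-48) = -1/48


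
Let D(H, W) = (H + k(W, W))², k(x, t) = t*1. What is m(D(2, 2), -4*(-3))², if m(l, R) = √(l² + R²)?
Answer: 400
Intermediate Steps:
k(x, t) = t
D(H, W) = (H + W)²
m(l, R) = √(R² + l²)
m(D(2, 2), -4*(-3))² = (√((-4*(-3))² + ((2 + 2)²)²))² = (√(12² + (4²)²))² = (√(144 + 16²))² = (√(144 + 256))² = (√400)² = 20² = 400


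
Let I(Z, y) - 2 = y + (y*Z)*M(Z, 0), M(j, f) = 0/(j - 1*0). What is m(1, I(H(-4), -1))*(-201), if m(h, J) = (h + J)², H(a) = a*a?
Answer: -804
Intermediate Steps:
M(j, f) = 0 (M(j, f) = 0/(j + 0) = 0/j = 0)
H(a) = a²
I(Z, y) = 2 + y (I(Z, y) = 2 + (y + (y*Z)*0) = 2 + (y + (Z*y)*0) = 2 + (y + 0) = 2 + y)
m(h, J) = (J + h)²
m(1, I(H(-4), -1))*(-201) = ((2 - 1) + 1)²*(-201) = (1 + 1)²*(-201) = 2²*(-201) = 4*(-201) = -804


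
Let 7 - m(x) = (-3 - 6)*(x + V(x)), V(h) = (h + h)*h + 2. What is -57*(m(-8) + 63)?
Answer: -66576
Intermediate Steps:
V(h) = 2 + 2*h² (V(h) = (2*h)*h + 2 = 2*h² + 2 = 2 + 2*h²)
m(x) = 25 + 9*x + 18*x² (m(x) = 7 - (-3 - 6)*(x + (2 + 2*x²)) = 7 - (-9)*(2 + x + 2*x²) = 7 - (-18 - 18*x² - 9*x) = 7 + (18 + 9*x + 18*x²) = 25 + 9*x + 18*x²)
-57*(m(-8) + 63) = -57*((25 + 9*(-8) + 18*(-8)²) + 63) = -57*((25 - 72 + 18*64) + 63) = -57*((25 - 72 + 1152) + 63) = -57*(1105 + 63) = -57*1168 = -66576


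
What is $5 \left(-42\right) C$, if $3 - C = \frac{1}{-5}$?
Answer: $-672$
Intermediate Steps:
$C = \frac{16}{5}$ ($C = 3 - \frac{1}{-5} = 3 - - \frac{1}{5} = 3 + \frac{1}{5} = \frac{16}{5} \approx 3.2$)
$5 \left(-42\right) C = 5 \left(-42\right) \frac{16}{5} = \left(-210\right) \frac{16}{5} = -672$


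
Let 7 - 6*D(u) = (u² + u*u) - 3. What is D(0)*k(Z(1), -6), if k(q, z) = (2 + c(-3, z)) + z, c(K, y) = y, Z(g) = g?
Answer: -50/3 ≈ -16.667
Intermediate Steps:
D(u) = 5/3 - u²/3 (D(u) = 7/6 - ((u² + u*u) - 3)/6 = 7/6 - ((u² + u²) - 3)/6 = 7/6 - (2*u² - 3)/6 = 7/6 - (-3 + 2*u²)/6 = 7/6 + (½ - u²/3) = 5/3 - u²/3)
k(q, z) = 2 + 2*z (k(q, z) = (2 + z) + z = 2 + 2*z)
D(0)*k(Z(1), -6) = (5/3 - ⅓*0²)*(2 + 2*(-6)) = (5/3 - ⅓*0)*(2 - 12) = (5/3 + 0)*(-10) = (5/3)*(-10) = -50/3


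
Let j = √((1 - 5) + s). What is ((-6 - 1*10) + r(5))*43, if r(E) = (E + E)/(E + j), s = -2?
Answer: 86*(-8*√6 + 35*I)/(√6 - 5*I) ≈ -618.65 - 33.977*I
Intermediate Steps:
j = I*√6 (j = √((1 - 5) - 2) = √(-4 - 2) = √(-6) = I*√6 ≈ 2.4495*I)
r(E) = 2*E/(E + I*√6) (r(E) = (E + E)/(E + I*√6) = (2*E)/(E + I*√6) = 2*E/(E + I*√6))
((-6 - 1*10) + r(5))*43 = ((-6 - 1*10) + 2*5/(5 + I*√6))*43 = ((-6 - 10) + 10/(5 + I*√6))*43 = (-16 + 10/(5 + I*√6))*43 = -688 + 430/(5 + I*√6)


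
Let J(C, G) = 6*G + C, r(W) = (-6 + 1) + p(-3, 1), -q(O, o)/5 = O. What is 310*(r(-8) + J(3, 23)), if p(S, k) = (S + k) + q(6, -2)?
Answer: 32240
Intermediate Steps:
q(O, o) = -5*O
p(S, k) = -30 + S + k (p(S, k) = (S + k) - 5*6 = (S + k) - 30 = -30 + S + k)
r(W) = -37 (r(W) = (-6 + 1) + (-30 - 3 + 1) = -5 - 32 = -37)
J(C, G) = C + 6*G
310*(r(-8) + J(3, 23)) = 310*(-37 + (3 + 6*23)) = 310*(-37 + (3 + 138)) = 310*(-37 + 141) = 310*104 = 32240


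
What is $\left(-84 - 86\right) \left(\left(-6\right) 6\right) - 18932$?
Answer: $-12812$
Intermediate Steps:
$\left(-84 - 86\right) \left(\left(-6\right) 6\right) - 18932 = \left(-170\right) \left(-36\right) - 18932 = 6120 - 18932 = -12812$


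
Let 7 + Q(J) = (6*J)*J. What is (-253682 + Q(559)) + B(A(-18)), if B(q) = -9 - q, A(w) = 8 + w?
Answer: 1621198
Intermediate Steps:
Q(J) = -7 + 6*J² (Q(J) = -7 + (6*J)*J = -7 + 6*J²)
(-253682 + Q(559)) + B(A(-18)) = (-253682 + (-7 + 6*559²)) + (-9 - (8 - 18)) = (-253682 + (-7 + 6*312481)) + (-9 - 1*(-10)) = (-253682 + (-7 + 1874886)) + (-9 + 10) = (-253682 + 1874879) + 1 = 1621197 + 1 = 1621198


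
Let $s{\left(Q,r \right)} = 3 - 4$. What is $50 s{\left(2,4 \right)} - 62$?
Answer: $-112$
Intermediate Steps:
$s{\left(Q,r \right)} = -1$
$50 s{\left(2,4 \right)} - 62 = 50 \left(-1\right) - 62 = -50 - 62 = -112$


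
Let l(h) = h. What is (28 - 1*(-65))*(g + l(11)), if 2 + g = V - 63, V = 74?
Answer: 1860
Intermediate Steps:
g = 9 (g = -2 + (74 - 63) = -2 + 11 = 9)
(28 - 1*(-65))*(g + l(11)) = (28 - 1*(-65))*(9 + 11) = (28 + 65)*20 = 93*20 = 1860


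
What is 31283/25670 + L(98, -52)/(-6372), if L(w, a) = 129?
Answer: 32670641/27261540 ≈ 1.1984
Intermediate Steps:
31283/25670 + L(98, -52)/(-6372) = 31283/25670 + 129/(-6372) = 31283*(1/25670) + 129*(-1/6372) = 31283/25670 - 43/2124 = 32670641/27261540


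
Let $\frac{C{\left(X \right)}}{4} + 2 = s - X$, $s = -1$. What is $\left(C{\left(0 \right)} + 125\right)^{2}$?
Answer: $12769$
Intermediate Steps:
$C{\left(X \right)} = -12 - 4 X$ ($C{\left(X \right)} = -8 + 4 \left(-1 - X\right) = -8 - \left(4 + 4 X\right) = -12 - 4 X$)
$\left(C{\left(0 \right)} + 125\right)^{2} = \left(\left(-12 - 0\right) + 125\right)^{2} = \left(\left(-12 + 0\right) + 125\right)^{2} = \left(-12 + 125\right)^{2} = 113^{2} = 12769$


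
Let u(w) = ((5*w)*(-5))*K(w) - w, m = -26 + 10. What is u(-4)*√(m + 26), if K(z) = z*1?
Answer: -396*√10 ≈ -1252.3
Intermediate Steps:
m = -16
K(z) = z
u(w) = -w - 25*w² (u(w) = ((5*w)*(-5))*w - w = (-25*w)*w - w = -25*w² - w = -w - 25*w²)
u(-4)*√(m + 26) = (-1*(-4)*(1 + 25*(-4)))*√(-16 + 26) = (-1*(-4)*(1 - 100))*√10 = (-1*(-4)*(-99))*√10 = -396*√10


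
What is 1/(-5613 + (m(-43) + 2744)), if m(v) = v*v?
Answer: -1/1020 ≈ -0.00098039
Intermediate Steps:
m(v) = v²
1/(-5613 + (m(-43) + 2744)) = 1/(-5613 + ((-43)² + 2744)) = 1/(-5613 + (1849 + 2744)) = 1/(-5613 + 4593) = 1/(-1020) = -1/1020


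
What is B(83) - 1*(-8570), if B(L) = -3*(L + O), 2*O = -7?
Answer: 16663/2 ≈ 8331.5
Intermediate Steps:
O = -7/2 (O = (1/2)*(-7) = -7/2 ≈ -3.5000)
B(L) = 21/2 - 3*L (B(L) = -3*(L - 7/2) = -3*(-7/2 + L) = 21/2 - 3*L)
B(83) - 1*(-8570) = (21/2 - 3*83) - 1*(-8570) = (21/2 - 249) + 8570 = -477/2 + 8570 = 16663/2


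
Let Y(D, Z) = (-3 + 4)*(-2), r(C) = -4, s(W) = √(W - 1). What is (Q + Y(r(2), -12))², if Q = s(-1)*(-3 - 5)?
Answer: -124 + 32*I*√2 ≈ -124.0 + 45.255*I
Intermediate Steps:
s(W) = √(-1 + W)
Q = -8*I*√2 (Q = √(-1 - 1)*(-3 - 5) = √(-2)*(-8) = (I*√2)*(-8) = -8*I*√2 ≈ -11.314*I)
Y(D, Z) = -2 (Y(D, Z) = 1*(-2) = -2)
(Q + Y(r(2), -12))² = (-8*I*√2 - 2)² = (-2 - 8*I*√2)²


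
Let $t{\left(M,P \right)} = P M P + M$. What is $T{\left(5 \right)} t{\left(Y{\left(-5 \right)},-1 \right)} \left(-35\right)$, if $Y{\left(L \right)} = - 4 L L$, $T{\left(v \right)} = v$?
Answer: $35000$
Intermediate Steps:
$Y{\left(L \right)} = - 4 L^{2}$
$t{\left(M,P \right)} = M + M P^{2}$ ($t{\left(M,P \right)} = M P P + M = M P^{2} + M = M + M P^{2}$)
$T{\left(5 \right)} t{\left(Y{\left(-5 \right)},-1 \right)} \left(-35\right) = 5 - 4 \left(-5\right)^{2} \left(1 + \left(-1\right)^{2}\right) \left(-35\right) = 5 \left(-4\right) 25 \left(1 + 1\right) \left(-35\right) = 5 \left(\left(-100\right) 2\right) \left(-35\right) = 5 \left(-200\right) \left(-35\right) = \left(-1000\right) \left(-35\right) = 35000$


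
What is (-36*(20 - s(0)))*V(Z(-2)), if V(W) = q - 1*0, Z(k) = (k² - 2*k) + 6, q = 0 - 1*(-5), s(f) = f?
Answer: -3600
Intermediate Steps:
q = 5 (q = 0 + 5 = 5)
Z(k) = 6 + k² - 2*k
V(W) = 5 (V(W) = 5 - 1*0 = 5 + 0 = 5)
(-36*(20 - s(0)))*V(Z(-2)) = -36*(20 - 1*0)*5 = -36*(20 + 0)*5 = -36*20*5 = -720*5 = -3600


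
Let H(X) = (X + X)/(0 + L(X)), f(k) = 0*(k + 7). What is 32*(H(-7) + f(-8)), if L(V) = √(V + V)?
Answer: 32*I*√14 ≈ 119.73*I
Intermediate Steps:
L(V) = √2*√V (L(V) = √(2*V) = √2*√V)
f(k) = 0 (f(k) = 0*(7 + k) = 0)
H(X) = √2*√X (H(X) = (X + X)/(0 + √2*√X) = (2*X)/((√2*√X)) = (2*X)*(√2/(2*√X)) = √2*√X)
32*(H(-7) + f(-8)) = 32*(√2*√(-7) + 0) = 32*(√2*(I*√7) + 0) = 32*(I*√14 + 0) = 32*(I*√14) = 32*I*√14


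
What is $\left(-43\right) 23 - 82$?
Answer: $-1071$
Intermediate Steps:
$\left(-43\right) 23 - 82 = -989 - 82 = -1071$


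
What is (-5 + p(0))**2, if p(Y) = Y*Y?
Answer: 25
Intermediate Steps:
p(Y) = Y**2
(-5 + p(0))**2 = (-5 + 0**2)**2 = (-5 + 0)**2 = (-5)**2 = 25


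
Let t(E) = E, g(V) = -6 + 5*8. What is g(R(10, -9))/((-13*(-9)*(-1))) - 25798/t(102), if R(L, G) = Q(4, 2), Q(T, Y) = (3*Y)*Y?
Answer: -503639/1989 ≈ -253.21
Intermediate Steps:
Q(T, Y) = 3*Y²
R(L, G) = 12 (R(L, G) = 3*2² = 3*4 = 12)
g(V) = 34 (g(V) = -6 + 40 = 34)
g(R(10, -9))/((-13*(-9)*(-1))) - 25798/t(102) = 34/((-13*(-9)*(-1))) - 25798/102 = 34/((117*(-1))) - 25798*1/102 = 34/(-117) - 12899/51 = 34*(-1/117) - 12899/51 = -34/117 - 12899/51 = -503639/1989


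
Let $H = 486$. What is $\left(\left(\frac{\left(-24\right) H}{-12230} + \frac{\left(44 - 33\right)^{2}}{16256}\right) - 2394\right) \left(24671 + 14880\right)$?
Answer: $- \frac{9408434533894603}{99405440} \approx -9.4647 \cdot 10^{7}$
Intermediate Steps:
$\left(\left(\frac{\left(-24\right) H}{-12230} + \frac{\left(44 - 33\right)^{2}}{16256}\right) - 2394\right) \left(24671 + 14880\right) = \left(\left(\frac{\left(-24\right) 486}{-12230} + \frac{\left(44 - 33\right)^{2}}{16256}\right) - 2394\right) \left(24671 + 14880\right) = \left(\left(\left(-11664\right) \left(- \frac{1}{12230}\right) + 11^{2} \cdot \frac{1}{16256}\right) - 2394\right) 39551 = \left(\left(\frac{5832}{6115} + 121 \cdot \frac{1}{16256}\right) - 2394\right) 39551 = \left(\left(\frac{5832}{6115} + \frac{121}{16256}\right) - 2394\right) 39551 = \left(\frac{95544907}{99405440} - 2394\right) 39551 = \left(- \frac{237881078453}{99405440}\right) 39551 = - \frac{9408434533894603}{99405440}$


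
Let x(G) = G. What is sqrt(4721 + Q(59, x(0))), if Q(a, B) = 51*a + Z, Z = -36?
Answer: sqrt(7694) ≈ 87.715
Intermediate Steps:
Q(a, B) = -36 + 51*a (Q(a, B) = 51*a - 36 = -36 + 51*a)
sqrt(4721 + Q(59, x(0))) = sqrt(4721 + (-36 + 51*59)) = sqrt(4721 + (-36 + 3009)) = sqrt(4721 + 2973) = sqrt(7694)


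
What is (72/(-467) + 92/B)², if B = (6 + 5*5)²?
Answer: 687907984/201409771369 ≈ 0.0034155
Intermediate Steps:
B = 961 (B = (6 + 25)² = 31² = 961)
(72/(-467) + 92/B)² = (72/(-467) + 92/961)² = (72*(-1/467) + 92*(1/961))² = (-72/467 + 92/961)² = (-26228/448787)² = 687907984/201409771369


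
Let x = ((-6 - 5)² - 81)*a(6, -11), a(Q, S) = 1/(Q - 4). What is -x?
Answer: -20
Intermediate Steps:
a(Q, S) = 1/(-4 + Q)
x = 20 (x = ((-6 - 5)² - 81)/(-4 + 6) = ((-11)² - 81)/2 = (121 - 81)*(½) = 40*(½) = 20)
-x = -1*20 = -20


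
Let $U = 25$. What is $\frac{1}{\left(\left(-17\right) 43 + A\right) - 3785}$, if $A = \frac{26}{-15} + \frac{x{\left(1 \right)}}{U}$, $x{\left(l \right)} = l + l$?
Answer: $- \frac{75}{338824} \approx -0.00022135$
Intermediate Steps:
$x{\left(l \right)} = 2 l$
$A = - \frac{124}{75}$ ($A = \frac{26}{-15} + \frac{2 \cdot 1}{25} = 26 \left(- \frac{1}{15}\right) + 2 \cdot \frac{1}{25} = - \frac{26}{15} + \frac{2}{25} = - \frac{124}{75} \approx -1.6533$)
$\frac{1}{\left(\left(-17\right) 43 + A\right) - 3785} = \frac{1}{\left(\left(-17\right) 43 - \frac{124}{75}\right) - 3785} = \frac{1}{\left(-731 - \frac{124}{75}\right) - 3785} = \frac{1}{- \frac{54949}{75} - 3785} = \frac{1}{- \frac{338824}{75}} = - \frac{75}{338824}$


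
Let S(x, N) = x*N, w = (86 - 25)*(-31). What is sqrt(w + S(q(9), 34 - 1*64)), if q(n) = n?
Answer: I*sqrt(2161) ≈ 46.487*I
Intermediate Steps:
w = -1891 (w = 61*(-31) = -1891)
S(x, N) = N*x
sqrt(w + S(q(9), 34 - 1*64)) = sqrt(-1891 + (34 - 1*64)*9) = sqrt(-1891 + (34 - 64)*9) = sqrt(-1891 - 30*9) = sqrt(-1891 - 270) = sqrt(-2161) = I*sqrt(2161)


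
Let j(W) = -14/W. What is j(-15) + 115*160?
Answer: 276014/15 ≈ 18401.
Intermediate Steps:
j(-15) + 115*160 = -14/(-15) + 115*160 = -14*(-1/15) + 18400 = 14/15 + 18400 = 276014/15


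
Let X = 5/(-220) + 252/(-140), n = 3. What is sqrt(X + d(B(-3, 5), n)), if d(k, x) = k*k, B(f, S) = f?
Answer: sqrt(86845)/110 ≈ 2.6790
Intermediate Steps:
d(k, x) = k**2
X = -401/220 (X = 5*(-1/220) + 252*(-1/140) = -1/44 - 9/5 = -401/220 ≈ -1.8227)
sqrt(X + d(B(-3, 5), n)) = sqrt(-401/220 + (-3)**2) = sqrt(-401/220 + 9) = sqrt(1579/220) = sqrt(86845)/110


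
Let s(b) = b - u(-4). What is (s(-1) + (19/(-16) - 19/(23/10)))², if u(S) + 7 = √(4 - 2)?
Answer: 1881209/135424 + 1269*√2/184 ≈ 23.645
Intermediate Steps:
u(S) = -7 + √2 (u(S) = -7 + √(4 - 2) = -7 + √2)
s(b) = 7 + b - √2 (s(b) = b - (-7 + √2) = b + (7 - √2) = 7 + b - √2)
(s(-1) + (19/(-16) - 19/(23/10)))² = ((7 - 1 - √2) + (19/(-16) - 19/(23/10)))² = ((6 - √2) + (19*(-1/16) - 19/(23*(⅒))))² = ((6 - √2) + (-19/16 - 19/23/10))² = ((6 - √2) + (-19/16 - 19*10/23))² = ((6 - √2) + (-19/16 - 190/23))² = ((6 - √2) - 3477/368)² = (-1269/368 - √2)²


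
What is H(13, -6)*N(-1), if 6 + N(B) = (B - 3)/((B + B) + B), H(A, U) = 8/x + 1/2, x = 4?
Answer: -35/3 ≈ -11.667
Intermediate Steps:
H(A, U) = 5/2 (H(A, U) = 8/4 + 1/2 = 8*(1/4) + 1*(1/2) = 2 + 1/2 = 5/2)
N(B) = -6 + (-3 + B)/(3*B) (N(B) = -6 + (B - 3)/((B + B) + B) = -6 + (-3 + B)/(2*B + B) = -6 + (-3 + B)/((3*B)) = -6 + (-3 + B)*(1/(3*B)) = -6 + (-3 + B)/(3*B))
H(13, -6)*N(-1) = 5*(-17/3 - 1/(-1))/2 = 5*(-17/3 - 1*(-1))/2 = 5*(-17/3 + 1)/2 = (5/2)*(-14/3) = -35/3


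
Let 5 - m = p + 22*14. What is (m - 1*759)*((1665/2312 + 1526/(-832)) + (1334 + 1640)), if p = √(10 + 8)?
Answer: -189785904219/60112 - 1072236747*√2/120224 ≈ -3.1698e+6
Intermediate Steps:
p = 3*√2 (p = √18 = 3*√2 ≈ 4.2426)
m = -303 - 3*√2 (m = 5 - (3*√2 + 22*14) = 5 - (3*√2 + 308) = 5 - (308 + 3*√2) = 5 + (-308 - 3*√2) = -303 - 3*√2 ≈ -307.24)
(m - 1*759)*((1665/2312 + 1526/(-832)) + (1334 + 1640)) = ((-303 - 3*√2) - 1*759)*((1665/2312 + 1526/(-832)) + (1334 + 1640)) = ((-303 - 3*√2) - 759)*((1665*(1/2312) + 1526*(-1/832)) + 2974) = (-1062 - 3*√2)*((1665/2312 - 763/416) + 2974) = (-1062 - 3*√2)*(-133927/120224 + 2974) = (-1062 - 3*√2)*(357412249/120224) = -189785904219/60112 - 1072236747*√2/120224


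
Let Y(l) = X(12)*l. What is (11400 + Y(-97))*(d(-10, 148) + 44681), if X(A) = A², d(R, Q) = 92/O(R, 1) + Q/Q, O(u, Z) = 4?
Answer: -114802440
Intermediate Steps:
d(R, Q) = 24 (d(R, Q) = 92/4 + Q/Q = 92*(¼) + 1 = 23 + 1 = 24)
Y(l) = 144*l (Y(l) = 12²*l = 144*l)
(11400 + Y(-97))*(d(-10, 148) + 44681) = (11400 + 144*(-97))*(24 + 44681) = (11400 - 13968)*44705 = -2568*44705 = -114802440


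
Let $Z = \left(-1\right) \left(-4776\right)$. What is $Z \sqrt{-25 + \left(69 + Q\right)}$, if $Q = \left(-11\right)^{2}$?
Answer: $4776 \sqrt{165} \approx 61349.0$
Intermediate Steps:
$Q = 121$
$Z = 4776$
$Z \sqrt{-25 + \left(69 + Q\right)} = 4776 \sqrt{-25 + \left(69 + 121\right)} = 4776 \sqrt{-25 + 190} = 4776 \sqrt{165}$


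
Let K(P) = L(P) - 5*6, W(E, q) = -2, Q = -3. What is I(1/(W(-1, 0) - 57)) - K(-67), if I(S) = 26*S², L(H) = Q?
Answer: 114899/3481 ≈ 33.007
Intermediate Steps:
L(H) = -3
K(P) = -33 (K(P) = -3 - 5*6 = -3 - 30 = -33)
I(1/(W(-1, 0) - 57)) - K(-67) = 26*(1/(-2 - 57))² - 1*(-33) = 26*(1/(-59))² + 33 = 26*(-1/59)² + 33 = 26*(1/3481) + 33 = 26/3481 + 33 = 114899/3481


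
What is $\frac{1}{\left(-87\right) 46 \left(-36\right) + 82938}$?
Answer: $\frac{1}{227010} \approx 4.4051 \cdot 10^{-6}$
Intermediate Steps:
$\frac{1}{\left(-87\right) 46 \left(-36\right) + 82938} = \frac{1}{\left(-4002\right) \left(-36\right) + 82938} = \frac{1}{144072 + 82938} = \frac{1}{227010}$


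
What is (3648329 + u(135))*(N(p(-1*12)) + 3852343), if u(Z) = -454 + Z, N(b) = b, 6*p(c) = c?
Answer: 14053378491410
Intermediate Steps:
p(c) = c/6
(3648329 + u(135))*(N(p(-1*12)) + 3852343) = (3648329 + (-454 + 135))*((-1*12)/6 + 3852343) = (3648329 - 319)*((1/6)*(-12) + 3852343) = 3648010*(-2 + 3852343) = 3648010*3852341 = 14053378491410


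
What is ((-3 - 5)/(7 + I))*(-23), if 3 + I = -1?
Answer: 184/3 ≈ 61.333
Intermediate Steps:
I = -4 (I = -3 - 1 = -4)
((-3 - 5)/(7 + I))*(-23) = ((-3 - 5)/(7 - 4))*(-23) = -8/3*(-23) = 184/3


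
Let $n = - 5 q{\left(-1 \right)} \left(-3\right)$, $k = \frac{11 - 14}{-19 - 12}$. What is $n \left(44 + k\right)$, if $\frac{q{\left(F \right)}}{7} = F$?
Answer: $- \frac{143535}{31} \approx -4630.2$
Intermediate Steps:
$q{\left(F \right)} = 7 F$
$k = \frac{3}{31}$ ($k = - \frac{3}{-31} = \left(-3\right) \left(- \frac{1}{31}\right) = \frac{3}{31} \approx 0.096774$)
$n = -105$ ($n = - 5 \cdot 7 \left(-1\right) \left(-3\right) = \left(-5\right) \left(-7\right) \left(-3\right) = 35 \left(-3\right) = -105$)
$n \left(44 + k\right) = - 105 \left(44 + \frac{3}{31}\right) = \left(-105\right) \frac{1367}{31} = - \frac{143535}{31}$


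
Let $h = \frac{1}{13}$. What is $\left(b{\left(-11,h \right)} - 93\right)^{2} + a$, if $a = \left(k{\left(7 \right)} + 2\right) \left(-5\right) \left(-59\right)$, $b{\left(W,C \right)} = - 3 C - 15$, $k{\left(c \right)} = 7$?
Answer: $\frac{2428344}{169} \approx 14369.0$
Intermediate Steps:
$h = \frac{1}{13} \approx 0.076923$
$b{\left(W,C \right)} = -15 - 3 C$
$a = 2655$ ($a = \left(7 + 2\right) \left(-5\right) \left(-59\right) = 9 \left(-5\right) \left(-59\right) = \left(-45\right) \left(-59\right) = 2655$)
$\left(b{\left(-11,h \right)} - 93\right)^{2} + a = \left(\left(-15 - \frac{3}{13}\right) - 93\right)^{2} + 2655 = \left(- \frac{198}{13} - 93\right)^{2} + 2655 = \left(- \frac{1407}{13}\right)^{2} + 2655 = \frac{1979649}{169} + 2655 = \frac{2428344}{169}$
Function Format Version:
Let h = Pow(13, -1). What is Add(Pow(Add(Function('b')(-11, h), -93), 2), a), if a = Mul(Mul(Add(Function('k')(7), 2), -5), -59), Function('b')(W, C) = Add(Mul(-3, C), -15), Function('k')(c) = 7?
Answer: Rational(2428344, 169) ≈ 14369.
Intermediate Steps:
h = Rational(1, 13) ≈ 0.076923
Function('b')(W, C) = Add(-15, Mul(-3, C))
a = 2655 (a = Mul(Mul(Add(7, 2), -5), -59) = Mul(Mul(9, -5), -59) = Mul(-45, -59) = 2655)
Add(Pow(Add(Function('b')(-11, h), -93), 2), a) = Add(Pow(Add(Add(-15, Mul(-3, Rational(1, 13))), -93), 2), 2655) = Add(Pow(Add(Add(-15, Rational(-3, 13)), -93), 2), 2655) = Add(Pow(Add(Rational(-198, 13), -93), 2), 2655) = Add(Pow(Rational(-1407, 13), 2), 2655) = Add(Rational(1979649, 169), 2655) = Rational(2428344, 169)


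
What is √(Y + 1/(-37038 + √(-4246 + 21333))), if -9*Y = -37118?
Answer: √(1374776475 - 37118*√17087)/(3*√(37038 - √17087)) ≈ 64.220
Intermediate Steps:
Y = 37118/9 (Y = -⅑*(-37118) = 37118/9 ≈ 4124.2)
√(Y + 1/(-37038 + √(-4246 + 21333))) = √(37118/9 + 1/(-37038 + √(-4246 + 21333))) = √(37118/9 + 1/(-37038 + √17087))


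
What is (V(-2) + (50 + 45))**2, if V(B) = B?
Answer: 8649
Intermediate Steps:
(V(-2) + (50 + 45))**2 = (-2 + (50 + 45))**2 = (-2 + 95)**2 = 93**2 = 8649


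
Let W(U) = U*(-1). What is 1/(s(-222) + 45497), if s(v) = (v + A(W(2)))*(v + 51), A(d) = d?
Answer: 1/83801 ≈ 1.1933e-5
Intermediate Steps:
W(U) = -U
s(v) = (-2 + v)*(51 + v) (s(v) = (v - 1*2)*(v + 51) = (v - 2)*(51 + v) = (-2 + v)*(51 + v))
1/(s(-222) + 45497) = 1/((-102 + (-222)² + 49*(-222)) + 45497) = 1/((-102 + 49284 - 10878) + 45497) = 1/(38304 + 45497) = 1/83801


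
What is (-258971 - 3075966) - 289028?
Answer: -3623965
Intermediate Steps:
(-258971 - 3075966) - 289028 = -3334937 - 289028 = -3623965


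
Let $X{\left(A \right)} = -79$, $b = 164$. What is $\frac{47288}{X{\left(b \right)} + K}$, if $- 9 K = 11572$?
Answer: $- \frac{425592}{12283} \approx -34.649$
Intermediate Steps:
$K = - \frac{11572}{9}$ ($K = \left(- \frac{1}{9}\right) 11572 = - \frac{11572}{9} \approx -1285.8$)
$\frac{47288}{X{\left(b \right)} + K} = \frac{47288}{-79 - \frac{11572}{9}} = \frac{47288}{- \frac{12283}{9}} = 47288 \left(- \frac{9}{12283}\right) = - \frac{425592}{12283}$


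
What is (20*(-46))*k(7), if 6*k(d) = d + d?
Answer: -6440/3 ≈ -2146.7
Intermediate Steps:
k(d) = d/3 (k(d) = (d + d)/6 = (2*d)/6 = d/3)
(20*(-46))*k(7) = (20*(-46))*((⅓)*7) = -920*7/3 = -6440/3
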